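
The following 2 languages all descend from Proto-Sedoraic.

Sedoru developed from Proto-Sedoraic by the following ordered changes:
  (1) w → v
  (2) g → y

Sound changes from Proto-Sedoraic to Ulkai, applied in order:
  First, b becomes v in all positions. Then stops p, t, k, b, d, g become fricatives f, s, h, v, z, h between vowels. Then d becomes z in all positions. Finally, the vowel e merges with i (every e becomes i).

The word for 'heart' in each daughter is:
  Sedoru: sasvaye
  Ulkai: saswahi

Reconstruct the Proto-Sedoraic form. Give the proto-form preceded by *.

*saswage

Position 7: Sedoru has e, Ulkai has i. Sedoru preserves e here (none of its changes turn any other segment into e), so the proto-segment is *e.
Position 6: Sedoru has y, Ulkai has h. Taking the neighbouring segments as reconstructed: Sedoru y could go back to *g or *y; Ulkai h could go back to *k or *g or *h — the one source consistent with every daughter is *g.
Position 4: Sedoru has v, Ulkai has w. Ulkai preserves w here (none of its changes turn any other segment into w), so the proto-segment is *w.
Continuing position by position gives *saswage; check it forward:
Sedoru: *saswage > sasvage > sasvaye  (by unconditioned shift, unconditioned shift)
Ulkai: *saswage
  saswage (rule 1 does not apply)
  saswage → saswahe   [intervocalic lenition]
  saswahe (rule 3 does not apply)
  saswahe → saswahi   [vowel merger]
  giving Ulkai saswahi.
No other proto-form is consistent with every reflex, so the reconstruction is *saswage.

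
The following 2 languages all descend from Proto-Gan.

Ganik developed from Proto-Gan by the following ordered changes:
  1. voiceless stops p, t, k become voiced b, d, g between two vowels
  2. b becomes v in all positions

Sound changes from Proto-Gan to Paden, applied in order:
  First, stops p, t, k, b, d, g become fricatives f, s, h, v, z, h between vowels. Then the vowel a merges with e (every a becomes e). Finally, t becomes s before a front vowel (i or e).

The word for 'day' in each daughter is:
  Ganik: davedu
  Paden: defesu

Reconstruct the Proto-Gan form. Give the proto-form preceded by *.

Position 3: Ganik has v, Paden has f. Taking the neighbouring segments as reconstructed: Ganik v could go back to *p or *b or *v; Paden f could go back to *p or *f — the one source consistent with every daughter is *p.
Position 2: Ganik has a, Paden has e. Ganik preserves a here (none of its changes turn any other segment into a), so the proto-segment is *a.
Position 5: Ganik has d, Paden has s. Taking the neighbouring segments as reconstructed: Ganik d could go back to *t or *d; Paden s could go back to *t or *s — the one source consistent with every daughter is *t.
The remaining positions agree across the daughters. Check the candidate against every language:
Ganik: *dapetu > dabedu > davedu  (by intervocalic voicing, unconditioned shift)
Paden: start from *dapetu.
  rule 1 (intervocalic lenition): dapetu → dafesu
  rule 2 (vowel merger): dafesu → defesu
  rule 3: no change — defesu
  ⇒ Paden defesu
No other proto-form is consistent with every reflex, so the reconstruction is *dapetu.

*dapetu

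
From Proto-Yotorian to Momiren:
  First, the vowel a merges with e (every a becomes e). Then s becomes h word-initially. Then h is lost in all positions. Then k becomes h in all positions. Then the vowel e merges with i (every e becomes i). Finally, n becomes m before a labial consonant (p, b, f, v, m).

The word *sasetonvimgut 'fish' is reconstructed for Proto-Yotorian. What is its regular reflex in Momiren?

Momiren: start from *sasetonvimgut.
  rule 1 (vowel merger): sasetonvimgut → sesetonvimgut
  rule 2 (debuccalisation): sesetonvimgut → hesetonvimgut
  rule 3 (h-loss): hesetonvimgut → esetonvimgut
  rule 4: no change — esetonvimgut
  rule 5 (vowel merger): esetonvimgut → isitonvimgut
  rule 6 (nasal place assimilation): isitonvimgut → isitomvimgut
  ⇒ Momiren isitomvimgut

isitomvimgut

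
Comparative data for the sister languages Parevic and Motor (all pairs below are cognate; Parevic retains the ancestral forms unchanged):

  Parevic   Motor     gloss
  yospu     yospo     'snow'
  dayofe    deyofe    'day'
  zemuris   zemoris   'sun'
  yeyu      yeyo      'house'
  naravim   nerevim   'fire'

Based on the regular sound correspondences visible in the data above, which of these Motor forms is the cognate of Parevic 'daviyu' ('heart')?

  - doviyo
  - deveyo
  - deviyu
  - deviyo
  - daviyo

deviyo

naravim ~ nerevim — Parevic a corresponds to Motor e after a consonant, before a labial obstruent.
yospu ~ yospo, yeyu ~ yeyo — Parevic u corresponds to Motor o word-finally.
Applying these to Parevic 'daviyu':
  daviyu → deviyu   (a→e after a consonant, before a labial obstruent)
  deviyu → deviyo   (u→o word-finally)
So the Motor cognate is 'deviyo'.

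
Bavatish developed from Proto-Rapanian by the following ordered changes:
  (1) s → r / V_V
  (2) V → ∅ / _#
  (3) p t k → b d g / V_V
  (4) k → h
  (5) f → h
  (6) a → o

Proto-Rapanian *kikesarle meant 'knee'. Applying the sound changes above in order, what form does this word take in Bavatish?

higerorl

Bavatish: *kikesarle > kikerarle > kikerarl > kigerarl > higerarl > higerorl  (by rhotacism, apocope, intervocalic voicing, unconditioned shift, vowel merger)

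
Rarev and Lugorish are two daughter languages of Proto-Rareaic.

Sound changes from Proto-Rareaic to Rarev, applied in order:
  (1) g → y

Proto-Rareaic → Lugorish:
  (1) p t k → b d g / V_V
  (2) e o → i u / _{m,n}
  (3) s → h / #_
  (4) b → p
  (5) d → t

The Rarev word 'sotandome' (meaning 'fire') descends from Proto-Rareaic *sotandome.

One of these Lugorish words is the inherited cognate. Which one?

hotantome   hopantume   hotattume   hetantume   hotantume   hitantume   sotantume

Lugorish: *sotandome
  sotandome → sodandome   [intervocalic voicing]
  sodandome → sodandume   [pre-nasal raising]
  sodandume → hodandume   [debuccalisation]
  hodandume (rule 4 does not apply)
  hodandume → hotantume   [unconditioned shift]
  giving Lugorish hotantume.

hotantume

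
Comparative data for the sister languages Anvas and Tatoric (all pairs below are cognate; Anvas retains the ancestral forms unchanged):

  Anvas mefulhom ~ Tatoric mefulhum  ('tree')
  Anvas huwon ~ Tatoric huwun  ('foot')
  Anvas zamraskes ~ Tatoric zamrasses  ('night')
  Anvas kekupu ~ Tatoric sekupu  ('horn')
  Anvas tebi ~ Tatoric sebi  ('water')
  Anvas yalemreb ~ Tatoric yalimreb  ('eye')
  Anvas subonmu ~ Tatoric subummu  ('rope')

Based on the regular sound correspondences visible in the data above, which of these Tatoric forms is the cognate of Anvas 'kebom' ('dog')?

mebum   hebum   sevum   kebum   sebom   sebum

sebum

kekupu ~ sekupu — Anvas k corresponds to Tatoric s word-initially before a front vowel.
mefulhom ~ mefulhum — Anvas o corresponds to Tatoric u after a consonant, before a nasal.
Applying these to Anvas 'kebom':
  kebom → sebom   (k→s word-initially before a front vowel)
  sebom → sebum   (o→u after a consonant, before a nasal)
So the Tatoric cognate is 'sebum'.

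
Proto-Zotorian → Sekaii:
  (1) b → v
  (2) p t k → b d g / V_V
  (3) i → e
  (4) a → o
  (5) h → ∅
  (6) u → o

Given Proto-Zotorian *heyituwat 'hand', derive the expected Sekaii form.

eyedowot

Sekaii: *heyituwat
  heyituwat (rule 1 does not apply)
  heyituwat → heyiduwat   [intervocalic voicing]
  heyiduwat → heyeduwat   [vowel merger]
  heyeduwat → heyeduwot   [vowel merger]
  heyeduwot → eyeduwot   [h-loss]
  eyeduwot → eyedowot   [vowel merger]
  giving Sekaii eyedowot.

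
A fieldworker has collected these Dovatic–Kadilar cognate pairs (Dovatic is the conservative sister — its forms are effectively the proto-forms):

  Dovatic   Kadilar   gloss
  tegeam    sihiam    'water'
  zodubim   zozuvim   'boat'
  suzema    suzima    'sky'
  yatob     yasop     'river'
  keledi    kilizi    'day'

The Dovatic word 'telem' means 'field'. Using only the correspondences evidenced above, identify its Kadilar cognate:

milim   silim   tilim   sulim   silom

silim

tegeam ~ sihiam — Dovatic t corresponds to Kadilar s word-initially before a front vowel.
tegeam ~ sihiam, keledi ~ kilizi — Dovatic e corresponds to Kadilar i after a consonant, before a consonant other than r, m, n, p, b, f, v.
suzema ~ suzima — Dovatic e corresponds to Kadilar i after a consonant, before a nasal.
Applying these to Dovatic 'telem':
  telem → selem   (t→s word-initially before a front vowel)
  selem → silem   (e→i after a consonant, before a consonant other than r, m, n, p, b, f, v)
  silem → silim   (e→i after a consonant, before a nasal)
So the Kadilar cognate is 'silim'.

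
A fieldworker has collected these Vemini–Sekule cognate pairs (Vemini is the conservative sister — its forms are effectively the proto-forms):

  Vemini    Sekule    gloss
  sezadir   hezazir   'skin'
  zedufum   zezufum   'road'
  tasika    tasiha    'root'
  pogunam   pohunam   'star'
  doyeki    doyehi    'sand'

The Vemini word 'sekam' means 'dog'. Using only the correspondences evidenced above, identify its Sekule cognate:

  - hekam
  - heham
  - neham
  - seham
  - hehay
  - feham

heham

sezadir ~ hezazir — Vemini s corresponds to Sekule h word-initially before a front vowel.
tasika ~ tasiha — Vemini k corresponds to Sekule h between vowels (before a back vowel).
Applying these to Vemini 'sekam':
  sekam → hekam   (s→h word-initially before a front vowel)
  hekam → heham   (k→h between vowels (before a back vowel))
So the Sekule cognate is 'heham'.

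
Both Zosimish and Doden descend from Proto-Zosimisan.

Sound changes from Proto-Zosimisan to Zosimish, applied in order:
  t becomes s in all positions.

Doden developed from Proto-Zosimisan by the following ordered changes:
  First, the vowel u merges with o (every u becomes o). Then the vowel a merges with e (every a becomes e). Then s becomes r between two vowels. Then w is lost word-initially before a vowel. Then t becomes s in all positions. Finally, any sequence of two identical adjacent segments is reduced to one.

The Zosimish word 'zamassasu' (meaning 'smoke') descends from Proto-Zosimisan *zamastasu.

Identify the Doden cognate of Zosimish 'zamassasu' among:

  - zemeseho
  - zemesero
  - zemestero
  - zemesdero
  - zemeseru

zemesero

Doden: *zamastasu > zamastaso > zemesteso > zemestero > zemessero > zemesero  (by vowel merger, vowel merger, rhotacism, unconditioned shift, degemination)
Only 'zemesero' matches the regular Doden development of *zamastasu.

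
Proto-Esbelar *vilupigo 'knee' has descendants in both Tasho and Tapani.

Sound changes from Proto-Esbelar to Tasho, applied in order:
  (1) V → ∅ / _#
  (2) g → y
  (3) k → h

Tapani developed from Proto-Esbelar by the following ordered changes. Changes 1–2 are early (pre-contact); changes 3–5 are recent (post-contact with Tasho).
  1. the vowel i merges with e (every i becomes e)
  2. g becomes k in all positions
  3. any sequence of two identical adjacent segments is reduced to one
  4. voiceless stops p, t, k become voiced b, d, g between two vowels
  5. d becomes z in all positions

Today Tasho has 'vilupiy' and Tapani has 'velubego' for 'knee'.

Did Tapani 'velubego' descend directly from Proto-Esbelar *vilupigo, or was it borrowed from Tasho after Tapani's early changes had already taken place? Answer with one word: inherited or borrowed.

inherited

If inherited, *vilupigo would pass through all of Tapani's changes:
Tapani: *vilupigo
  vilupigo → velupego   [vowel merger]
  velupego → velupeko   [unconditioned shift]
  velupeko (rule 3 does not apply)
  velupeko → velubego   [intervocalic voicing]
  velubego (rule 5 does not apply)
  giving Tapani velubego.
If borrowed from Tasho 'vilupiy' after the early changes, it would undergo only the recent ones:
  rule 3 (degemination): no change (vilupiy)
  rule 4 (intervocalic voicing): vilupiy → vilubiy
  rule 5 (unconditioned shift): no change (vilubiy)
  ⇒ as a loan: vilubiy
Tapani 'velubego' matches the inherited outcome exactly, so it is an inherited cognate, not a loan.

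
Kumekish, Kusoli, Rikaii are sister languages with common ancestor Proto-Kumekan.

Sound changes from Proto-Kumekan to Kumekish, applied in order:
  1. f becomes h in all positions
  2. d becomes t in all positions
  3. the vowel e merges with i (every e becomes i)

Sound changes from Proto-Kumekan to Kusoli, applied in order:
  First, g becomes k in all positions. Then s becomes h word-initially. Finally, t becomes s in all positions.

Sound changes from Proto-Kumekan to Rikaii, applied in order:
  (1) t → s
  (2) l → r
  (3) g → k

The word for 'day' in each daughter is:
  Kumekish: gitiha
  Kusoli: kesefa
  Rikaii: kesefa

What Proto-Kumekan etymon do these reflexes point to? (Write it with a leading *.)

Position 2: Kumekish has i, Kusoli has e, Rikaii has e. Kusoli preserves e here (none of its changes turn any other segment into e), so the proto-segment is *e.
Position 5: Kumekish has h, Kusoli has f, Rikaii has f. Kusoli preserves f here (none of its changes turn any other segment into f), so the proto-segment is *f.
Position 3: Kumekish has t, Kusoli has s, Rikaii has s. Taking the neighbouring segments as reconstructed: Kumekish t could go back to *t or *d; Kusoli s could go back to *t or *s; Rikaii s could go back to *t or *s — the one source consistent with every daughter is *t.
Verify the candidate proto-form against each daughter:
Kumekish: start from *getefa.
  rule 1 (unconditioned shift): getefa → geteha
  rule 2: no change — geteha
  rule 3 (vowel merger): geteha → gitiha
  ⇒ Kumekish gitiha
Kusoli: start from *getefa.
  rule 1 (unconditioned shift): getefa → ketefa
  rule 2: no change — ketefa
  rule 3 (unconditioned shift): ketefa → kesefa
  ⇒ Kusoli kesefa
Rikaii: *getefa > gesefa > kesefa  (by unconditioned shift, unconditioned shift)
No other proto-form is consistent with every reflex, so the reconstruction is *getefa.

*getefa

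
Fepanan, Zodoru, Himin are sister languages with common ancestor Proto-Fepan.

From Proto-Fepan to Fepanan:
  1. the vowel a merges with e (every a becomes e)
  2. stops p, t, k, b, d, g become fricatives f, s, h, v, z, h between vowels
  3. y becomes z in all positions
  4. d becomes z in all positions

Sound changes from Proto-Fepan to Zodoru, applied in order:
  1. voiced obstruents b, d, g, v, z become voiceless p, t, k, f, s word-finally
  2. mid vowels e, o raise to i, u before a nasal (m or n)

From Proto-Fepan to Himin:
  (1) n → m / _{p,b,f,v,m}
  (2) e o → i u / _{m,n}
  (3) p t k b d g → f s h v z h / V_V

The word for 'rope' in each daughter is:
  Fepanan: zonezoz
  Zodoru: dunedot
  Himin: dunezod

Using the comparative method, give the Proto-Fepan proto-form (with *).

Position 5: Fepanan has z, Zodoru has d, Himin has z. Zodoru preserves d here (none of its changes turn any other segment into d), so the proto-segment is *d.
Position 2: Fepanan has o, Zodoru has u, Himin has u. Fepanan preserves o here (none of its changes turn any other segment into o), so the proto-segment is *o.
This points to *donedod. Verify forward in each daughter:
Fepanan: start from *donedod.
  rule 1: no change — donedod
  rule 2 (intervocalic lenition): donedod → donezod
  rule 3: no change — donezod
  rule 4 (unconditioned shift): donezod → zonezoz
  ⇒ Fepanan zonezoz
Zodoru: start from *donedod.
  rule 1 (final devoicing): donedod → donedot
  rule 2 (pre-nasal raising): donedot → dunedot
  ⇒ Zodoru dunedot
Himin: *donedod > dunedod > dunezod  (by pre-nasal raising, intervocalic lenition)
Only *donedod yields all of Fepanan zonezoz, Zodoru dunedot, Himin dunezod.

*donedod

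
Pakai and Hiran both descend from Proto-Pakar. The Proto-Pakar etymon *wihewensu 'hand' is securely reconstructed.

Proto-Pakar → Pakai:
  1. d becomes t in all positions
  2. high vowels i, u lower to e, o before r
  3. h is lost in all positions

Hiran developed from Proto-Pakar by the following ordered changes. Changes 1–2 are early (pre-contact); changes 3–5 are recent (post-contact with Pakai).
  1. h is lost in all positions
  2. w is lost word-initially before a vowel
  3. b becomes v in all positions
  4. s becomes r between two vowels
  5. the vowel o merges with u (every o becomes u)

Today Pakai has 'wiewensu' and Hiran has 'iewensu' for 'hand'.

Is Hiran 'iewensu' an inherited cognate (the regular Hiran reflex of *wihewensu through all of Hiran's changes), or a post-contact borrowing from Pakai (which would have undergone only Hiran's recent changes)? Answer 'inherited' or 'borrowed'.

If inherited, *wihewensu would pass through all of Hiran's changes:
Hiran: *wihewensu
  wihewensu → wiewensu   [h-loss]
  wiewensu → iewensu   [glide loss]
  iewensu (rule 3 does not apply)
  iewensu (rule 4 does not apply)
  iewensu (rule 5 does not apply)
  giving Hiran iewensu.
If borrowed from Pakai 'wiewensu' after the early changes, it would undergo only the recent ones:
  rule 3 (unconditioned shift): no change (wiewensu)
  rule 4 (rhotacism): no change (wiewensu)
  rule 5 (vowel merger): no change (wiewensu)
  ⇒ as a loan: wiewensu
Hiran 'iewensu' matches the inherited outcome exactly, so it is an inherited cognate, not a loan.

inherited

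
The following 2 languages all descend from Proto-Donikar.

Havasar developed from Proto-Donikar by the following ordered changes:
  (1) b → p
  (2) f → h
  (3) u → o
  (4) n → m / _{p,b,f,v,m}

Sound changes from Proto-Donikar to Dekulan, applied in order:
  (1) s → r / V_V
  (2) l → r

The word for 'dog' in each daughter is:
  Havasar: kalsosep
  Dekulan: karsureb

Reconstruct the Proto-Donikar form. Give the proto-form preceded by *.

Position 8: Havasar has p, Dekulan has b. Dekulan preserves b here (none of its changes turn any other segment into b), so the proto-segment is *b.
Position 6: Havasar has s, Dekulan has r. Havasar preserves s here (none of its changes turn any other segment into s), so the proto-segment is *s.
Position 5: Havasar has o, Dekulan has u. Dekulan preserves u here (none of its changes turn any other segment into u), so the proto-segment is *u.
Verify the candidate proto-form against each daughter:
Havasar: *kalsuseb
  kalsuseb → kalsusep   [unconditioned shift]
  kalsusep (rule 2 does not apply)
  kalsusep → kalsosep   [vowel merger]
  kalsosep (rule 4 does not apply)
  giving Havasar kalsosep.
Dekulan: *kalsuseb
  kalsuseb → kalsureb   [rhotacism]
  kalsureb → karsureb   [unconditioned shift]
  giving Dekulan karsureb.
Only *kalsuseb yields all of Havasar kalsosep, Dekulan karsureb.

*kalsuseb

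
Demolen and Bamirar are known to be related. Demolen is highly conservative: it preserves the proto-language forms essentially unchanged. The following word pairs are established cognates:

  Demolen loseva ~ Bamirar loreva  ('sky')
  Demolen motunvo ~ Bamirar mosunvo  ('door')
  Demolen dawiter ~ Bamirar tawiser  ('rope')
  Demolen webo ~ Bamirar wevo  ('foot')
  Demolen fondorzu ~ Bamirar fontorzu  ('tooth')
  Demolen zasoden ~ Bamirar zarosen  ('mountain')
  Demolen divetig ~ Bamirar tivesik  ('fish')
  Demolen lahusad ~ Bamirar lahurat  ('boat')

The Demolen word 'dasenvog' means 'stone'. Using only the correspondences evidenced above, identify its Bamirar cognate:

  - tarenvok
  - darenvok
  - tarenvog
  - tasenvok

dawiter ~ tawiser — Demolen d corresponds to Bamirar t word-initially before a back vowel.
loseva ~ loreva — Demolen s corresponds to Bamirar r between vowels (before a front vowel).
divetig ~ tivesik — Demolen g corresponds to Bamirar k word-finally.
Applying these to Demolen 'dasenvog':
  dasenvog → tasenvog   (d→t word-initially before a back vowel)
  tasenvog → tarenvog   (s→r between vowels (before a front vowel))
  tarenvog → tarenvok   (g→k word-finally)
So the Bamirar cognate is 'tarenvok'.

tarenvok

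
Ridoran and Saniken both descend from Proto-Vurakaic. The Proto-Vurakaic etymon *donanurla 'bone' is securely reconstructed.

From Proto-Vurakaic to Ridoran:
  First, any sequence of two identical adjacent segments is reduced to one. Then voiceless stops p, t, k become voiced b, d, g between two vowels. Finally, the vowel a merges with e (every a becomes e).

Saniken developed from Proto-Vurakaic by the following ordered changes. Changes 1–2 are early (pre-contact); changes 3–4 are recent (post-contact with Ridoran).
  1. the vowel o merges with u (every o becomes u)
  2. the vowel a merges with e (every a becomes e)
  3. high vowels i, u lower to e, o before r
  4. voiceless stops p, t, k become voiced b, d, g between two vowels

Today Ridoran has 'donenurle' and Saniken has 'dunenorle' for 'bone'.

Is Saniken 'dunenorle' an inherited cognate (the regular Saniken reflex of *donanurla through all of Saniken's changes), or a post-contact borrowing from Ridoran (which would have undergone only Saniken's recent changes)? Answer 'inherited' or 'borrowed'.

If inherited, *donanurla would pass through all of Saniken's changes:
Saniken: *donanurla > dunanurla > dunenurle > dunenorle  (by vowel merger, vowel merger, pre-rhotic lowering)
If borrowed from Ridoran 'donenurle' after the early changes, it would undergo only the recent ones:
  rule 3 (pre-rhotic lowering): donenurle → donenorle
  rule 4 (intervocalic voicing): no change (donenorle)
  ⇒ as a loan: donenorle
Saniken 'dunenorle' matches the inherited outcome exactly, so it is an inherited cognate, not a loan.

inherited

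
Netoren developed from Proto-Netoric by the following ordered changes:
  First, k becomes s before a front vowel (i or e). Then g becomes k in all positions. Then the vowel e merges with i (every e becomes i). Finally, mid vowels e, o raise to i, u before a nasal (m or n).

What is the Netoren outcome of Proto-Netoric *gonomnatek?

kunumnatik

Netoren: *gonomnatek > konomnatek > konomnatik > kunumnatik  (by unconditioned shift, vowel merger, pre-nasal raising)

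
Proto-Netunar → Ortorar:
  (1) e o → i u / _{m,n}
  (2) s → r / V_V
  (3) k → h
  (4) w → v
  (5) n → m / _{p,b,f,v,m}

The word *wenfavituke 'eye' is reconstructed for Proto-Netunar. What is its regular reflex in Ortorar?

Ortorar: start from *wenfavituke.
  rule 1 (pre-nasal raising): wenfavituke → winfavituke
  rule 2: no change — winfavituke
  rule 3 (unconditioned shift): winfavituke → winfavituhe
  rule 4 (unconditioned shift): winfavituhe → vinfavituhe
  rule 5 (nasal place assimilation): vinfavituhe → vimfavituhe
  ⇒ Ortorar vimfavituhe

vimfavituhe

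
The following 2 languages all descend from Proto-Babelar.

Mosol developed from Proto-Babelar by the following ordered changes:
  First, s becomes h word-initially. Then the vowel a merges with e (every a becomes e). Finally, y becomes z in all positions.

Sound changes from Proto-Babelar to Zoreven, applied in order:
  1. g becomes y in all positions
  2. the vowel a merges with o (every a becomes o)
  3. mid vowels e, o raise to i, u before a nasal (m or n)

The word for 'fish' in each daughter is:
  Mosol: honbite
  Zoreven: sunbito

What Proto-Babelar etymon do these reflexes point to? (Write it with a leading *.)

Position 1: Mosol has h, Zoreven has s. Zoreven preserves s here (none of its changes turn any other segment into s), so the proto-segment is *s.
Position 7: Mosol has e, Zoreven has o. Taking the neighbouring segments as reconstructed: Mosol e could go back to *a or *e; Zoreven o could go back to *a or *o — the one source consistent with every daughter is *a.
Position 2: Mosol has o, Zoreven has u. Mosol preserves o here (none of its changes turn any other segment into o), so the proto-segment is *o.
Verify the candidate proto-form against each daughter:
Mosol: *sonbita
  sonbita → honbita   [debuccalisation]
  honbita → honbite   [vowel merger]
  honbite (rule 3 does not apply)
  giving Mosol honbite.
Zoreven: *sonbita
  sonbita (rule 1 does not apply)
  sonbita → sonbito   [vowel merger]
  sonbito → sunbito   [pre-nasal raising]
  giving Zoreven sunbito.
*sonbita is the unique common source.

*sonbita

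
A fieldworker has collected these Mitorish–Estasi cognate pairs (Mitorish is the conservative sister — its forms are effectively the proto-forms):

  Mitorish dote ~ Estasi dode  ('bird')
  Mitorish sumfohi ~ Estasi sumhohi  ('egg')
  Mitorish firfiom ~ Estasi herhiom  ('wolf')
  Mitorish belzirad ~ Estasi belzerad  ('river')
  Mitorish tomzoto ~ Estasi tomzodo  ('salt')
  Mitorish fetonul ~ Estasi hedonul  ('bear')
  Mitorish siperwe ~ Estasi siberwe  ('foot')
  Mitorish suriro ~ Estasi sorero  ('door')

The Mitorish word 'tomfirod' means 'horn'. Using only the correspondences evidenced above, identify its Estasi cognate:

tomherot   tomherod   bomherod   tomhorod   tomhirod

tomherod

firfiom ~ herhiom — Mitorish f corresponds to Estasi h after a consonant, before a front vowel.
firfiom ~ herhiom, belzirad ~ belzerad — Mitorish i corresponds to Estasi e after a consonant, before r.
Applying these to Mitorish 'tomfirod':
  tomfirod → tomhirod   (f→h after a consonant, before a front vowel)
  tomhirod → tomherod   (i→e after a consonant, before r)
So the Estasi cognate is 'tomherod'.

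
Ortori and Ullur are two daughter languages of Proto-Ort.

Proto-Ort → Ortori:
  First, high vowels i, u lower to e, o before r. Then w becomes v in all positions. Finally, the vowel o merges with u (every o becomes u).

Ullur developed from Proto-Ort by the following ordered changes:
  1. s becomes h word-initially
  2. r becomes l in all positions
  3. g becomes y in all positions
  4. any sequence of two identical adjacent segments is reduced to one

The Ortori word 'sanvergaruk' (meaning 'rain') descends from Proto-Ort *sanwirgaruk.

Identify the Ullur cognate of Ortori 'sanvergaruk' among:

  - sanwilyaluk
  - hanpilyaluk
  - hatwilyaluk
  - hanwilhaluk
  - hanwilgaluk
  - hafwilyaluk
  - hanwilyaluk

Ullur: *sanwirgaruk > hanwirgaruk > hanwilgaluk > hanwilyaluk  (by debuccalisation, unconditioned shift, unconditioned shift)

hanwilyaluk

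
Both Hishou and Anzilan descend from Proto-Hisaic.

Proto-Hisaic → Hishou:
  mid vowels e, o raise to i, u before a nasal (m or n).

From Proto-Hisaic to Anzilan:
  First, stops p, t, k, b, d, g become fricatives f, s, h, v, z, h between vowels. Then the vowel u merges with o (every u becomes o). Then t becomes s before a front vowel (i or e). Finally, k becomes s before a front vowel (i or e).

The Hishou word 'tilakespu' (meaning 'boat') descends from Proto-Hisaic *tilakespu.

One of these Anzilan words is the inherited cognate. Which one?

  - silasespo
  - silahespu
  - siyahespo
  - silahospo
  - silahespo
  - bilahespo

Anzilan: *tilakespu > tilahespu > tilahespo > silahespo  (by intervocalic lenition, vowel merger, palatalisation)
Among the options, 'silahespo' alone shows every Anzilan change applied in order.

silahespo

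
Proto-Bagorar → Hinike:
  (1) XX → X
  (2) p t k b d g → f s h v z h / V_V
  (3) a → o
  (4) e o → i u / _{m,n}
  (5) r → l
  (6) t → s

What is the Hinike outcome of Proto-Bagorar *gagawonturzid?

gohowunsulzid

Hinike: *gagawonturzid
  gagawonturzid (rule 1 does not apply)
  gagawonturzid → gahawonturzid   [intervocalic lenition]
  gahawonturzid → gohowonturzid   [vowel merger]
  gohowonturzid → gohowunturzid   [pre-nasal raising]
  gohowunturzid → gohowuntulzid   [unconditioned shift]
  gohowuntulzid → gohowunsulzid   [unconditioned shift]
  giving Hinike gohowunsulzid.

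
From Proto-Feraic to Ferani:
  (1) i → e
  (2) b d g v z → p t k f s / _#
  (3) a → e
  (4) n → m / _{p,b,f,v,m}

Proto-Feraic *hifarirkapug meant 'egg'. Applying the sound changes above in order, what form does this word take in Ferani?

Ferani: *hifarirkapug > hefarerkapug > hefarerkapuk > hefererkepuk  (by vowel merger, final devoicing, vowel merger)

hefererkepuk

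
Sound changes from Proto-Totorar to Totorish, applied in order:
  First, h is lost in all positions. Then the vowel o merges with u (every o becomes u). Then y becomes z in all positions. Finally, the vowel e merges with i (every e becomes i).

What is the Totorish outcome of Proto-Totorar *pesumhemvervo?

Totorish: start from *pesumhemvervo.
  rule 1 (h-loss): pesumhemvervo → pesumemvervo
  rule 2 (vowel merger): pesumemvervo → pesumemvervu
  rule 3: no change — pesumemvervu
  rule 4 (vowel merger): pesumemvervu → pisumimvirvu
  ⇒ Totorish pisumimvirvu

pisumimvirvu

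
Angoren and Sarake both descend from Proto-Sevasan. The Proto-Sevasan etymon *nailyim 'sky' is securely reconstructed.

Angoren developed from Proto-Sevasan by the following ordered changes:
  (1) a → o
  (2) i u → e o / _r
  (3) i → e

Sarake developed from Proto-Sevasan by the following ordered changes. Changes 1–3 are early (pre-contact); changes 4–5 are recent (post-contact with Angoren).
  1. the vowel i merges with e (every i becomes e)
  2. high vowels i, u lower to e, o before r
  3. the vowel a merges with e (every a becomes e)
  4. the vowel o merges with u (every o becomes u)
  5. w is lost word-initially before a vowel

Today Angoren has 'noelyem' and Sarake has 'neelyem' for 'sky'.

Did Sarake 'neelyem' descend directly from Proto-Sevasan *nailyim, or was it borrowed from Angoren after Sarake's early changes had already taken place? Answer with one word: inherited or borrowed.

If inherited, *nailyim would pass through all of Sarake's changes:
Sarake: start from *nailyim.
  rule 1 (vowel merger): nailyim → naelyem
  rule 2: no change — naelyem
  rule 3 (vowel merger): naelyem → neelyem
  rule 4: no change — neelyem
  rule 5: no change — neelyem
  ⇒ Sarake neelyem
If borrowed from Angoren 'noelyem' after the early changes, it would undergo only the recent ones:
  rule 4 (vowel merger): noelyem → nuelyem
  rule 5 (glide loss): no change (nuelyem)
  ⇒ as a loan: nuelyem
Sarake 'neelyem' matches the inherited outcome exactly, so it is an inherited cognate, not a loan.

inherited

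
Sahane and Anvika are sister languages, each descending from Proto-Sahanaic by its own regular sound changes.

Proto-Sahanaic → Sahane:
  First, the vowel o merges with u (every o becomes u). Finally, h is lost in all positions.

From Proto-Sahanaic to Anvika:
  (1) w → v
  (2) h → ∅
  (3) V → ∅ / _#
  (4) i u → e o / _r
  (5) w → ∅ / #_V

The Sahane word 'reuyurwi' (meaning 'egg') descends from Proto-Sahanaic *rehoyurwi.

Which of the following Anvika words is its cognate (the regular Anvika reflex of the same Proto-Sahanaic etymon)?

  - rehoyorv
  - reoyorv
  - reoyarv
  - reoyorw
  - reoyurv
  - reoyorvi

reoyorv

Anvika: *rehoyurwi > rehoyurvi > reoyurvi > reoyurv > reoyorv  (by unconditioned shift, h-loss, apocope, pre-rhotic lowering)
Only 'reoyorv' matches the regular Anvika development of *rehoyurwi.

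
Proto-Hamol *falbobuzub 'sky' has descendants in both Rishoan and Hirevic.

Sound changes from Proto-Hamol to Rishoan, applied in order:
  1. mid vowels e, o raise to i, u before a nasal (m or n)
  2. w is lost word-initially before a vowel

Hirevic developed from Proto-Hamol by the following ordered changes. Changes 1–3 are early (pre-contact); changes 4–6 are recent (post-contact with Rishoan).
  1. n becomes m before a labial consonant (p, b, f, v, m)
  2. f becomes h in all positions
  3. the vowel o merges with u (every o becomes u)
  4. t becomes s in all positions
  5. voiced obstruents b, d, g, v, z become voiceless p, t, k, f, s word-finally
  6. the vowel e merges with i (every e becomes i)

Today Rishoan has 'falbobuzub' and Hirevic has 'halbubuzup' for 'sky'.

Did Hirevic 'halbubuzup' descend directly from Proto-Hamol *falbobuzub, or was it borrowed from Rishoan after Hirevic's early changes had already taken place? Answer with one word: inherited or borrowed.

inherited

If inherited, *falbobuzub would pass through all of Hirevic's changes:
Hirevic: *falbobuzub
  falbobuzub (rule 1 does not apply)
  falbobuzub → halbobuzub   [unconditioned shift]
  halbobuzub → halbubuzub   [vowel merger]
  halbubuzub (rule 4 does not apply)
  halbubuzub → halbubuzup   [final devoicing]
  halbubuzup (rule 6 does not apply)
  giving Hirevic halbubuzup.
If borrowed from Rishoan 'falbobuzub' after the early changes, it would undergo only the recent ones:
  rule 4 (unconditioned shift): no change (falbobuzub)
  rule 5 (final devoicing): falbobuzub → falbobuzup
  rule 6 (vowel merger): no change (falbobuzup)
  ⇒ as a loan: falbobuzup
Hirevic 'halbubuzup' matches the inherited outcome exactly, so it is an inherited cognate, not a loan.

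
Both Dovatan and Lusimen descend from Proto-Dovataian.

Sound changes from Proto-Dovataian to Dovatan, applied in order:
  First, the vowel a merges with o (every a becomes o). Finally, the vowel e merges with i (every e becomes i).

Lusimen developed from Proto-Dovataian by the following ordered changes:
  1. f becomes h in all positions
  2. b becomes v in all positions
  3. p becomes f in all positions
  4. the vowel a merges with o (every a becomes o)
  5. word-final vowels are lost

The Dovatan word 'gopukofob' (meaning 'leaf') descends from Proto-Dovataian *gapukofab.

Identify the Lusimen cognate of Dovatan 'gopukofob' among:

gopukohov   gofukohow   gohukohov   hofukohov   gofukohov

gofukohov

Lusimen: *gapukofab
  gapukofab → gapukohab   [unconditioned shift]
  gapukohab → gapukohav   [unconditioned shift]
  gapukohav → gafukohav   [unconditioned shift]
  gafukohav → gofukohov   [vowel merger]
  gofukohov (rule 5 does not apply)
  giving Lusimen gofukohov.
Among the options, 'gofukohov' alone shows every Lusimen change applied in order.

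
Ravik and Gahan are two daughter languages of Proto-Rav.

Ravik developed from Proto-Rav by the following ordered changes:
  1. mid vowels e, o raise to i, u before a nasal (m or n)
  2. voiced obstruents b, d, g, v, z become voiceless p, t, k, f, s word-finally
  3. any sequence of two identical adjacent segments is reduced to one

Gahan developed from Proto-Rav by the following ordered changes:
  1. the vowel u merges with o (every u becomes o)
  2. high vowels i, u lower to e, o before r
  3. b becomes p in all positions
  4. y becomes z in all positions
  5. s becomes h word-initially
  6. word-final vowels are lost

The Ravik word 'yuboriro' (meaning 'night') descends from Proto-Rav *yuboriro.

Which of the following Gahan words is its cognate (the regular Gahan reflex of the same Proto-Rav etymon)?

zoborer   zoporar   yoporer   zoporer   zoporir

Gahan: *yuboriro
  yuboriro → yoboriro   [vowel merger]
  yoboriro → yoborero   [pre-rhotic lowering]
  yoborero → yoporero   [unconditioned shift]
  yoporero → zoporero   [unconditioned shift]
  zoporero (rule 5 does not apply)
  zoporero → zoporer   [apocope]
  giving Gahan zoporer.
Among the options, 'zoporer' alone shows every Gahan change applied in order.

zoporer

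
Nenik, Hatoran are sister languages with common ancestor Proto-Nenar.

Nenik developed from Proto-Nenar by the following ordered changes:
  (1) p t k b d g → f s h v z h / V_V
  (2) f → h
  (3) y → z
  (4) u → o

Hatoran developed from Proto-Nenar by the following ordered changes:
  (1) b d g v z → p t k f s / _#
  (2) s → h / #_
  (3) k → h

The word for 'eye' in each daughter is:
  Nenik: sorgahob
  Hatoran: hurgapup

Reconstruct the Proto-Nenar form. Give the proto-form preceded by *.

Position 7: Nenik has o, Hatoran has u. Hatoran preserves u here (none of its changes turn any other segment into u), so the proto-segment is *u.
Position 6: Nenik has h, Hatoran has p. Taking the neighbouring segments as reconstructed: Nenik h could go back to *p or *k or *g or *f or *h; Hatoran p can only go back to *p — the one source consistent with every daughter is *p.
Position 2: Nenik has o, Hatoran has u. Hatoran preserves u here (none of its changes turn any other segment into u), so the proto-segment is *u.
Continuing position by position gives *surgapub; check it forward:
Nenik: *surgapub > surgafub > surgahub > sorgahob  (by intervocalic lenition, unconditioned shift, vowel merger)
Hatoran: *surgapub
  surgapub → surgapup   [final devoicing]
  surgapup → hurgapup   [debuccalisation]
  hurgapup (rule 3 does not apply)
  giving Hatoran hurgapup.
Only *surgapub yields all of Nenik sorgahob, Hatoran hurgapup.

*surgapub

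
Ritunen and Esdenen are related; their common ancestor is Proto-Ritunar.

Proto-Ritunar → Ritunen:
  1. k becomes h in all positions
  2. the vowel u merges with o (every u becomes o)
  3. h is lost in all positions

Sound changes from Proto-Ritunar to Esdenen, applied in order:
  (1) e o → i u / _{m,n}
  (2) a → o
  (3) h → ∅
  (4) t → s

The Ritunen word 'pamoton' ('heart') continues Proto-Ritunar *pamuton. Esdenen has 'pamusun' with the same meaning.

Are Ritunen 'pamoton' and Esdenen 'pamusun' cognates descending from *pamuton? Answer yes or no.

no

Derive the expected Esdenen reflex of *pamuton:
Esdenen: *pamuton > pamutun > pomutun > pomusun  (by pre-nasal raising, vowel merger, unconditioned shift)
The regular Esdenen reflex would be 'pomusun', but the attested form is 'pamusun'. The correspondence is irregular, so they are not cognates (the Esdenen form has a different source).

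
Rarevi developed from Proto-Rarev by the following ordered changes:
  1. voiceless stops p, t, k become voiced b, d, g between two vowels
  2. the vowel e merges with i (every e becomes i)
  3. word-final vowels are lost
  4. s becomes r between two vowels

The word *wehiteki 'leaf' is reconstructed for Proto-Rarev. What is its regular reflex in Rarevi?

Rarevi: start from *wehiteki.
  rule 1 (intervocalic voicing): wehiteki → wehidegi
  rule 2 (vowel merger): wehidegi → wihidigi
  rule 3 (apocope): wihidigi → wihidig
  rule 4: no change — wihidig
  ⇒ Rarevi wihidig

wihidig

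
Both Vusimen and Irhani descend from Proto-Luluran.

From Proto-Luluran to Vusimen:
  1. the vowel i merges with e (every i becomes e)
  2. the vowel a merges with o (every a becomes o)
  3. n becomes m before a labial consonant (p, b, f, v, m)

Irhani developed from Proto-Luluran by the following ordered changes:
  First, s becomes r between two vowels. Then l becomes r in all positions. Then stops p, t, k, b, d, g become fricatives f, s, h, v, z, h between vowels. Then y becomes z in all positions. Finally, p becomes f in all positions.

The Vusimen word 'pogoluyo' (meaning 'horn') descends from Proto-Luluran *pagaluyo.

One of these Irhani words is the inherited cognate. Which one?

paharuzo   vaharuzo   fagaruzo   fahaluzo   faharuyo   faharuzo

Irhani: *pagaluyo
  pagaluyo (rule 1 does not apply)
  pagaluyo → pagaruyo   [unconditioned shift]
  pagaruyo → paharuyo   [intervocalic lenition]
  paharuyo → paharuzo   [unconditioned shift]
  paharuzo → faharuzo   [unconditioned shift]
  giving Irhani faharuzo.

faharuzo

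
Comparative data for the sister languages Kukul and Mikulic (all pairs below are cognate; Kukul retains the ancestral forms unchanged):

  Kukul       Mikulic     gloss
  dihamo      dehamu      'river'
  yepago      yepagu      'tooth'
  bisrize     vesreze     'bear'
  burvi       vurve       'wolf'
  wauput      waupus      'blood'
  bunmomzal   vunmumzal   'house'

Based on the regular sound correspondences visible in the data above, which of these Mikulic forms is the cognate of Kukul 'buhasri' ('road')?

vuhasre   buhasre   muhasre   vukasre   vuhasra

burvi ~ vurve, bunmomzal ~ vunmumzal — Kukul b corresponds to Mikulic v word-initially before a back vowel.
burvi ~ vurve — Kukul i corresponds to Mikulic e word-finally.
Applying these to Kukul 'buhasri':
  buhasri → vuhasri   (b→v word-initially before a back vowel)
  vuhasri → vuhasre   (i→e word-finally)
So the Mikulic cognate is 'vuhasre'.

vuhasre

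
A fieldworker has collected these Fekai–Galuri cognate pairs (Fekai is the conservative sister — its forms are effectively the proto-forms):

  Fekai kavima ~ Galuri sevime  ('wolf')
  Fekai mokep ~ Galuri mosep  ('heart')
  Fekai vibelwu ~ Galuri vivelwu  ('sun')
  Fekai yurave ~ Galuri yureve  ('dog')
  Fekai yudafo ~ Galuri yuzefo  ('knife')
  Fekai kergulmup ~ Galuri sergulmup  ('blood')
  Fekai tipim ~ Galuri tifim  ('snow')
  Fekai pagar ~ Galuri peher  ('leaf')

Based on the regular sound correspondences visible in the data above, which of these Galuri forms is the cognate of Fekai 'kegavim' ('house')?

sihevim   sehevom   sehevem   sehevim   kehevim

sehevim

kergulmup ~ sergulmup — Fekai k corresponds to Galuri s word-initially before a front vowel.
pagar ~ peher — Fekai g corresponds to Galuri h between vowels (before a back vowel).
kavima ~ sevime, yurave ~ yureve — Fekai a corresponds to Galuri e after a consonant, before a labial obstruent.
Applying these to Fekai 'kegavim':
  kegavim → segavim   (k→s word-initially before a front vowel)
  segavim → sehavim   (g→h between vowels (before a back vowel))
  sehavim → sehevim   (a→e after a consonant, before a labial obstruent)
So the Galuri cognate is 'sehevim'.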